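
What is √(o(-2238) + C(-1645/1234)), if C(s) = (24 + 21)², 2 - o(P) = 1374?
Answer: √653 ≈ 25.554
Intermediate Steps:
o(P) = -1372 (o(P) = 2 - 1*1374 = 2 - 1374 = -1372)
C(s) = 2025 (C(s) = 45² = 2025)
√(o(-2238) + C(-1645/1234)) = √(-1372 + 2025) = √653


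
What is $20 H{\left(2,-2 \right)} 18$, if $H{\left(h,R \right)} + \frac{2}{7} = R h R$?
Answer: $\frac{19440}{7} \approx 2777.1$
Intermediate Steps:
$H{\left(h,R \right)} = - \frac{2}{7} + h R^{2}$ ($H{\left(h,R \right)} = - \frac{2}{7} + R h R = - \frac{2}{7} + h R^{2}$)
$20 H{\left(2,-2 \right)} 18 = 20 \left(- \frac{2}{7} + 2 \left(-2\right)^{2}\right) 18 = 20 \left(- \frac{2}{7} + 2 \cdot 4\right) 18 = 20 \left(- \frac{2}{7} + 8\right) 18 = 20 \cdot \frac{54}{7} \cdot 18 = \frac{1080}{7} \cdot 18 = \frac{19440}{7}$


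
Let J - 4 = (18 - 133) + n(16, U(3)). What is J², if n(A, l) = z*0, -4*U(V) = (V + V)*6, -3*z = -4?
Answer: 12321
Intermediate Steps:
z = 4/3 (z = -⅓*(-4) = 4/3 ≈ 1.3333)
U(V) = -3*V (U(V) = -(V + V)*6/4 = -2*V*6/4 = -3*V)
n(A, l) = 0 (n(A, l) = (4/3)*0 = 0)
J = -111 (J = 4 + ((18 - 133) + 0) = 4 + (-115 + 0) = 4 - 115 = -111)
J² = (-111)² = 12321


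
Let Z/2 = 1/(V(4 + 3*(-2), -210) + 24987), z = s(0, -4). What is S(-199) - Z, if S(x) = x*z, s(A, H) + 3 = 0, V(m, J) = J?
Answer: 14791867/24777 ≈ 597.00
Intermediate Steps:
s(A, H) = -3 (s(A, H) = -3 + 0 = -3)
z = -3
S(x) = -3*x (S(x) = x*(-3) = -3*x)
Z = 2/24777 (Z = 2/(-210 + 24987) = 2/24777 ≈ 8.0720e-5)
S(-199) - Z = -3*(-199) - 1*2/24777 = 597 - 2/24777 = 14791867/24777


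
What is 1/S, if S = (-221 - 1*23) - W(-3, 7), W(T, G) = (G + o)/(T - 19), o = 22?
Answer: -22/5339 ≈ -0.0041206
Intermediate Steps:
W(T, G) = (22 + G)/(-19 + T) (W(T, G) = (G + 22)/(T - 19) = (22 + G)/(-19 + T))
S = -5339/22 (S = (-221 - 1*23) - (22 + 7)/(-19 - 3) = (-221 - 23) - 29/(-22) = -244 - (-1)*29/22 = -244 - 1*(-29/22) = -244 + 29/22 = -5339/22 ≈ -242.68)
1/S = 1/(-5339/22) = -22/5339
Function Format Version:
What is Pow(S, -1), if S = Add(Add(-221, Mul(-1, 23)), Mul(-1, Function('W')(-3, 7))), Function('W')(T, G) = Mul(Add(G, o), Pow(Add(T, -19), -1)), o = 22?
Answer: Rational(-22, 5339) ≈ -0.0041206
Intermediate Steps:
Function('W')(T, G) = Mul(Pow(Add(-19, T), -1), Add(22, G)) (Function('W')(T, G) = Mul(Add(G, 22), Pow(Add(T, -19), -1)) = Mul(Add(22, G), Pow(Add(-19, T), -1)) = Mul(Pow(Add(-19, T), -1), Add(22, G)))
S = Rational(-5339, 22) (S = Add(Add(-221, Mul(-1, 23)), Mul(-1, Mul(Pow(Add(-19, -3), -1), Add(22, 7)))) = Add(Add(-221, -23), Mul(-1, Mul(Pow(-22, -1), 29))) = Add(-244, Mul(-1, Mul(Rational(-1, 22), 29))) = Add(-244, Mul(-1, Rational(-29, 22))) = Add(-244, Rational(29, 22)) = Rational(-5339, 22) ≈ -242.68)
Pow(S, -1) = Pow(Rational(-5339, 22), -1) = Rational(-22, 5339)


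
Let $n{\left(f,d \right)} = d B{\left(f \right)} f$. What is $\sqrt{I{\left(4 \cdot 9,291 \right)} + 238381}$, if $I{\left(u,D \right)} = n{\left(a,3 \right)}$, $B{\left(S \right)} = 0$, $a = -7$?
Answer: $\sqrt{238381} \approx 488.24$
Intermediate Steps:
$n{\left(f,d \right)} = 0$ ($n{\left(f,d \right)} = d 0 f = 0 f = 0$)
$I{\left(u,D \right)} = 0$
$\sqrt{I{\left(4 \cdot 9,291 \right)} + 238381} = \sqrt{0 + 238381} = \sqrt{238381}$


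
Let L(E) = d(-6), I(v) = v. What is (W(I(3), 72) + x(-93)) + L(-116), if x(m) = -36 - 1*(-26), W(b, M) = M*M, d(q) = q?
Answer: 5168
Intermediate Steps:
W(b, M) = M**2
L(E) = -6
x(m) = -10 (x(m) = -36 + 26 = -10)
(W(I(3), 72) + x(-93)) + L(-116) = (72**2 - 10) - 6 = (5184 - 10) - 6 = 5174 - 6 = 5168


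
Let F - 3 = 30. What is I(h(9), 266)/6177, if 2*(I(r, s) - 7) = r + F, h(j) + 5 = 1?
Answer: 43/12354 ≈ 0.0034807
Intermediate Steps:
F = 33 (F = 3 + 30 = 33)
h(j) = -4 (h(j) = -5 + 1 = -4)
I(r, s) = 47/2 + r/2 (I(r, s) = 7 + (r + 33)/2 = 7 + (33 + r)/2 = 7 + (33/2 + r/2) = 47/2 + r/2)
I(h(9), 266)/6177 = (47/2 + (½)*(-4))/6177 = (47/2 - 2)*(1/6177) = (43/2)*(1/6177) = 43/12354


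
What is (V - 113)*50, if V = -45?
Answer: -7900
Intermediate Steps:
(V - 113)*50 = (-45 - 113)*50 = -158*50 = -7900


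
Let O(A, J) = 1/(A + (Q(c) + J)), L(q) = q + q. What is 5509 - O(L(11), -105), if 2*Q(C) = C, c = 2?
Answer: 451739/82 ≈ 5509.0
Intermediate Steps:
L(q) = 2*q
Q(C) = C/2
O(A, J) = 1/(1 + A + J) (O(A, J) = 1/(A + ((½)*2 + J)) = 1/(A + (1 + J)) = 1/(1 + A + J))
5509 - O(L(11), -105) = 5509 - 1/(1 + 2*11 - 105) = 5509 - 1/(1 + 22 - 105) = 5509 - 1/(-82) = 5509 - 1*(-1/82) = 5509 + 1/82 = 451739/82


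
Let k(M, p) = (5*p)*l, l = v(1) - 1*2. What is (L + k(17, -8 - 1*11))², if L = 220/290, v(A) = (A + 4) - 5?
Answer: 30603024/841 ≈ 36389.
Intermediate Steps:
v(A) = -1 + A (v(A) = (4 + A) - 5 = -1 + A)
l = -2 (l = (-1 + 1) - 1*2 = 0 - 2 = -2)
k(M, p) = -10*p (k(M, p) = (5*p)*(-2) = -10*p)
L = 22/29 (L = 220*(1/290) = 22/29 ≈ 0.75862)
(L + k(17, -8 - 1*11))² = (22/29 - 10*(-8 - 1*11))² = (22/29 - 10*(-8 - 11))² = (22/29 - 10*(-19))² = (22/29 + 190)² = (5532/29)² = 30603024/841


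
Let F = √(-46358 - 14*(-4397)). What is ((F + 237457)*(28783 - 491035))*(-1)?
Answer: 109764973164 + 9245040*√38 ≈ 1.0982e+11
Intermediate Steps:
F = 20*√38 (F = √(-46358 + 61558) = √15200 = 20*√38 ≈ 123.29)
((F + 237457)*(28783 - 491035))*(-1) = ((20*√38 + 237457)*(28783 - 491035))*(-1) = ((237457 + 20*√38)*(-462252))*(-1) = (-109764973164 - 9245040*√38)*(-1) = 109764973164 + 9245040*√38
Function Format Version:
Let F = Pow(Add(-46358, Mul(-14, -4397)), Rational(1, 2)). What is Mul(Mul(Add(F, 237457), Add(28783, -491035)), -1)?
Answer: Add(109764973164, Mul(9245040, Pow(38, Rational(1, 2)))) ≈ 1.0982e+11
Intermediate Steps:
F = Mul(20, Pow(38, Rational(1, 2))) (F = Pow(Add(-46358, 61558), Rational(1, 2)) = Pow(15200, Rational(1, 2)) = Mul(20, Pow(38, Rational(1, 2))) ≈ 123.29)
Mul(Mul(Add(F, 237457), Add(28783, -491035)), -1) = Mul(Mul(Add(Mul(20, Pow(38, Rational(1, 2))), 237457), Add(28783, -491035)), -1) = Mul(Mul(Add(237457, Mul(20, Pow(38, Rational(1, 2)))), -462252), -1) = Mul(Add(-109764973164, Mul(-9245040, Pow(38, Rational(1, 2)))), -1) = Add(109764973164, Mul(9245040, Pow(38, Rational(1, 2))))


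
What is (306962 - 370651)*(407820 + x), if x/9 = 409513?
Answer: -260706909093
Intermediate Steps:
x = 3685617 (x = 9*409513 = 3685617)
(306962 - 370651)*(407820 + x) = (306962 - 370651)*(407820 + 3685617) = -63689*4093437 = -260706909093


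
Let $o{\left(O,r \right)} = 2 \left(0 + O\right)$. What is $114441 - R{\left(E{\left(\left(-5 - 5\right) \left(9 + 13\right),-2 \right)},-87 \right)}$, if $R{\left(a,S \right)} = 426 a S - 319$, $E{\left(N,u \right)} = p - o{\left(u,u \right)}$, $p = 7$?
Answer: $522442$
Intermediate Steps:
$o{\left(O,r \right)} = 2 O$
$E{\left(N,u \right)} = 7 - 2 u$
$R{\left(a,S \right)} = -319 + 426 S a$ ($R{\left(a,S \right)} = 426 S a - 319 = -319 + 426 S a$)
$114441 - R{\left(E{\left(\left(-5 - 5\right) \left(9 + 13\right),-2 \right)},-87 \right)} = 114441 - \left(-319 + 426 \left(-87\right) \left(7 - -4\right)\right) = 114441 - \left(-319 + 426 \left(-87\right) \left(7 + 4\right)\right) = 114441 - \left(-319 + 426 \left(-87\right) 11\right) = 114441 - \left(-319 - 407682\right) = 114441 - -408001 = 114441 + 408001 = 522442$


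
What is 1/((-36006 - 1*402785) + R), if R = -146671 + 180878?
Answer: -1/404584 ≈ -2.4717e-6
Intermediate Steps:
R = 34207
1/((-36006 - 1*402785) + R) = 1/((-36006 - 1*402785) + 34207) = 1/((-36006 - 402785) + 34207) = 1/(-438791 + 34207) = 1/(-404584) = -1/404584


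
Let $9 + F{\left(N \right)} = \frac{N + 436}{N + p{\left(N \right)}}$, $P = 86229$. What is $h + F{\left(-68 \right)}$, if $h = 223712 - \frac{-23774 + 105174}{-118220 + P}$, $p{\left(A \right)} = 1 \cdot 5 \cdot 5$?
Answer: $\frac{307720482451}{1375613} \approx 2.237 \cdot 10^{5}$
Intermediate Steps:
$p{\left(A \right)} = 25$ ($p{\left(A \right)} = 5 \cdot 5 = 25$)
$F{\left(N \right)} = -9 + \frac{436 + N}{25 + N}$ ($F{\left(N \right)} = -9 + \frac{N + 436}{N + 25} = -9 + \frac{436 + N}{25 + N}$)
$h = \frac{7156851992}{31991}$ ($h = 223712 - \frac{-23774 + 105174}{-118220 + 86229} = 223712 - \frac{81400}{-31991} = 223712 - 81400 \left(- \frac{1}{31991}\right) = 223712 - - \frac{81400}{31991} = 223712 + \frac{81400}{31991} = \frac{7156851992}{31991} \approx 2.2371 \cdot 10^{5}$)
$h + F{\left(-68 \right)} = \frac{7156851992}{31991} + \frac{211 - -544}{25 - 68} = \frac{7156851992}{31991} + \frac{211 + 544}{-43} = \frac{7156851992}{31991} - \frac{755}{43} = \frac{307720482451}{1375613}$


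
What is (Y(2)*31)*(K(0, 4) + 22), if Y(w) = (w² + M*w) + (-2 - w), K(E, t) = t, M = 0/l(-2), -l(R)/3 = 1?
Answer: 0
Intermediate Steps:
l(R) = -3 (l(R) = -3*1 = -3)
M = 0 (M = 0/(-3) = 0*(-⅓) = 0)
Y(w) = -2 + w² - w (Y(w) = (w² + 0*w) + (-2 - w) = (w² + 0) + (-2 - w) = w² + (-2 - w) = -2 + w² - w)
(Y(2)*31)*(K(0, 4) + 22) = ((-2 + 2² - 1*2)*31)*(4 + 22) = ((-2 + 4 - 2)*31)*26 = (0*31)*26 = 0*26 = 0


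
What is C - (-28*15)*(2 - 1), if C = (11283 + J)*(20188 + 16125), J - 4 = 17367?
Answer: 1040513122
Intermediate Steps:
J = 17371 (J = 4 + 17367 = 17371)
C = 1040512702 (C = (11283 + 17371)*(20188 + 16125) = 28654*36313 = 1040512702)
C - (-28*15)*(2 - 1) = 1040512702 - (-28*15)*(2 - 1) = 1040512702 - (-420) = 1040512702 - 1*(-420) = 1040512702 + 420 = 1040513122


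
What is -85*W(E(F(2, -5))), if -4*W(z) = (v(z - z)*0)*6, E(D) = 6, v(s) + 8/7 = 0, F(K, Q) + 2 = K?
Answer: 0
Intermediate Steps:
F(K, Q) = -2 + K
v(s) = -8/7 (v(s) = -8/7 + 0 = -8/7)
W(z) = 0 (W(z) = -(-8/7*0)*6/4 = -0*6 = -1/4*0 = 0)
-85*W(E(F(2, -5))) = -85*0 = 0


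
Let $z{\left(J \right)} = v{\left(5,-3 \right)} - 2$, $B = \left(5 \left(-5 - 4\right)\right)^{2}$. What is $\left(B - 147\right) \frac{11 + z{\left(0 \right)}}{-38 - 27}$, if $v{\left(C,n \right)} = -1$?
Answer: $- \frac{15024}{65} \approx -231.14$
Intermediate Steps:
$B = 2025$ ($B = \left(5 \left(-9\right)\right)^{2} = \left(-45\right)^{2} = 2025$)
$z{\left(J \right)} = -3$ ($z{\left(J \right)} = -1 - 2 = -3$)
$\left(B - 147\right) \frac{11 + z{\left(0 \right)}}{-38 - 27} = \left(2025 - 147\right) \frac{11 - 3}{-38 - 27} = 1878 \frac{8}{-65} = 1878 \cdot 8 \left(- \frac{1}{65}\right) = 1878 \left(- \frac{8}{65}\right) = - \frac{15024}{65}$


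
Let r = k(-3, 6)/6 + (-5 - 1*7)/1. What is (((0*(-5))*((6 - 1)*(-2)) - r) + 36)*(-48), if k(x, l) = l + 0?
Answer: -2256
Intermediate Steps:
k(x, l) = l
r = -11 (r = 6/6 + (-5 - 1*7)/1 = 6*(⅙) + (-5 - 7)*1 = 1 - 12*1 = 1 - 12 = -11)
(((0*(-5))*((6 - 1)*(-2)) - r) + 36)*(-48) = (((0*(-5))*((6 - 1)*(-2)) - 1*(-11)) + 36)*(-48) = ((0*(5*(-2)) + 11) + 36)*(-48) = ((0*(-10) + 11) + 36)*(-48) = ((0 + 11) + 36)*(-48) = (11 + 36)*(-48) = 47*(-48) = -2256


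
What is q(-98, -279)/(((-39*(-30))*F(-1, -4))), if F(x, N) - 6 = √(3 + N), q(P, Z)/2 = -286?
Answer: -44/555 + 22*I/1665 ≈ -0.079279 + 0.013213*I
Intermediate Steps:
q(P, Z) = -572 (q(P, Z) = 2*(-286) = -572)
F(x, N) = 6 + √(3 + N)
q(-98, -279)/(((-39*(-30))*F(-1, -4))) = -572*1/(1170*(6 + √(3 - 4))) = -572*1/(1170*(6 + √(-1))) = -(44/555 - 22*I/1665) = -572*(7020 - 1170*I)/50649300 = -11*(7020 - 1170*I)/974025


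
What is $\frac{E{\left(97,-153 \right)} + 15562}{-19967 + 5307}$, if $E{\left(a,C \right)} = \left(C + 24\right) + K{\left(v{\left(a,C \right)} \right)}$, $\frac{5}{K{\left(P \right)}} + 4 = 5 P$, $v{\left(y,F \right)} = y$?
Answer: $- \frac{3711639}{3525730} \approx -1.0527$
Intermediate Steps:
$K{\left(P \right)} = \frac{5}{-4 + 5 P}$
$E{\left(a,C \right)} = 24 + C + \frac{5}{-4 + 5 a}$ ($E{\left(a,C \right)} = \left(C + 24\right) + \frac{5}{-4 + 5 a} = \left(24 + C\right) + \frac{5}{-4 + 5 a} = 24 + C + \frac{5}{-4 + 5 a}$)
$\frac{E{\left(97,-153 \right)} + 15562}{-19967 + 5307} = \frac{\frac{5 + \left(-4 + 5 \cdot 97\right) \left(24 - 153\right)}{-4 + 5 \cdot 97} + 15562}{-19967 + 5307} = \frac{\frac{5 + \left(-4 + 485\right) \left(-129\right)}{-4 + 485} + 15562}{-14660} = \left(\frac{5 + 481 \left(-129\right)}{481} + 15562\right) \left(- \frac{1}{14660}\right) = \left(\frac{5 - 62049}{481} + 15562\right) \left(- \frac{1}{14660}\right) = \left(\frac{1}{481} \left(-62044\right) + 15562\right) \left(- \frac{1}{14660}\right) = \left(- \frac{62044}{481} + 15562\right) \left(- \frac{1}{14660}\right) = \frac{7423278}{481} \left(- \frac{1}{14660}\right) = - \frac{3711639}{3525730}$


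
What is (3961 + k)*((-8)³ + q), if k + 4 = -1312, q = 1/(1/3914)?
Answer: 8998290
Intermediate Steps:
q = 3914 (q = 1/(1/3914) = 3914)
k = -1316 (k = -4 - 1312 = -1316)
(3961 + k)*((-8)³ + q) = (3961 - 1316)*((-8)³ + 3914) = 2645*(-512 + 3914) = 2645*3402 = 8998290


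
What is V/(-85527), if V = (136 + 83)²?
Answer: -5329/9503 ≈ -0.56077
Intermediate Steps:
V = 47961 (V = 219² = 47961)
V/(-85527) = 47961/(-85527) = 47961*(-1/85527) = -5329/9503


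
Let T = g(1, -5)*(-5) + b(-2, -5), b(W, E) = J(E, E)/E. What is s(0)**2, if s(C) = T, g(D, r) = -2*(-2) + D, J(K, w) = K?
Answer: 576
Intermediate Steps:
b(W, E) = 1 (b(W, E) = E/E = 1)
g(D, r) = 4 + D
T = -24 (T = (4 + 1)*(-5) + 1 = 5*(-5) + 1 = -25 + 1 = -24)
s(C) = -24
s(0)**2 = (-24)**2 = 576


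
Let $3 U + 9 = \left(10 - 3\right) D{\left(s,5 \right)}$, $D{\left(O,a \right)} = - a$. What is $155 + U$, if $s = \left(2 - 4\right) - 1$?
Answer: $\frac{421}{3} \approx 140.33$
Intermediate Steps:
$s = -3$ ($s = -2 - 1 = -3$)
$U = - \frac{44}{3}$ ($U = -3 + \frac{\left(10 - 3\right) \left(\left(-1\right) 5\right)}{3} = -3 + \frac{7 \left(-5\right)}{3} = -3 + \frac{1}{3} \left(-35\right) = -3 - \frac{35}{3} = - \frac{44}{3} \approx -14.667$)
$155 + U = 155 - \frac{44}{3} = \frac{421}{3}$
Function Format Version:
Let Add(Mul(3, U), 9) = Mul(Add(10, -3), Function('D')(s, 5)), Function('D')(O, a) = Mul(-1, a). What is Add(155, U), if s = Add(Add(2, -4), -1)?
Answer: Rational(421, 3) ≈ 140.33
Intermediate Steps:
s = -3 (s = Add(-2, -1) = -3)
U = Rational(-44, 3) (U = Add(-3, Mul(Rational(1, 3), Mul(Add(10, -3), Mul(-1, 5)))) = Add(-3, Mul(Rational(1, 3), Mul(7, -5))) = Add(-3, Mul(Rational(1, 3), -35)) = Add(-3, Rational(-35, 3)) = Rational(-44, 3) ≈ -14.667)
Add(155, U) = Add(155, Rational(-44, 3)) = Rational(421, 3)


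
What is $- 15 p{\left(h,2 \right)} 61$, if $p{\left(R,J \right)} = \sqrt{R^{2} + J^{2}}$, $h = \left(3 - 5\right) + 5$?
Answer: $- 915 \sqrt{13} \approx -3299.1$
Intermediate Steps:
$h = 3$ ($h = -2 + 5 = 3$)
$p{\left(R,J \right)} = \sqrt{J^{2} + R^{2}}$
$- 15 p{\left(h,2 \right)} 61 = - 15 \sqrt{2^{2} + 3^{2}} \cdot 61 = - 15 \sqrt{4 + 9} \cdot 61 = - 15 \sqrt{13} \cdot 61 = - 915 \sqrt{13}$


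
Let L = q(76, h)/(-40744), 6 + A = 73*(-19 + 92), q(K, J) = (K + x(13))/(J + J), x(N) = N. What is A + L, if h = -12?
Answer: 5205127577/977856 ≈ 5323.0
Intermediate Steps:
q(K, J) = (13 + K)/(2*J) (q(K, J) = (K + 13)/(J + J) = (13 + K)/((2*J)) = (13 + K)*(1/(2*J)) = (13 + K)/(2*J))
A = 5323 (A = -6 + 73*(-19 + 92) = -6 + 73*73 = -6 + 5329 = 5323)
L = 89/977856 (L = ((½)*(13 + 76)/(-12))/(-40744) = ((½)*(-1/12)*89)*(-1/40744) = -89/24*(-1/40744) = 89/977856 ≈ 9.1015e-5)
A + L = 5323 + 89/977856 = 5205127577/977856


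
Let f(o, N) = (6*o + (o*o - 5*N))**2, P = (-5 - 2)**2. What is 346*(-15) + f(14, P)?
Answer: -3965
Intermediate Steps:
P = 49 (P = (-7)**2 = 49)
f(o, N) = (o**2 - 5*N + 6*o)**2 (f(o, N) = (6*o + (o**2 - 5*N))**2 = (o**2 - 5*N + 6*o)**2)
346*(-15) + f(14, P) = 346*(-15) + (14**2 - 5*49 + 6*14)**2 = -5190 + (196 - 245 + 84)**2 = -5190 + 35**2 = -5190 + 1225 = -3965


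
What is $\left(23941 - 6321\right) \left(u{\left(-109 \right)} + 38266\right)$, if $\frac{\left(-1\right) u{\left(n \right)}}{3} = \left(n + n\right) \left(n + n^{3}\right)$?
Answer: $-14923822593320$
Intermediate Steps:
$u{\left(n \right)} = - 6 n \left(n + n^{3}\right)$ ($u{\left(n \right)} = - 3 \left(n + n\right) \left(n + n^{3}\right) = - 3 \cdot 2 n \left(n + n^{3}\right) = - 6 n \left(n + n^{3}\right)$)
$\left(23941 - 6321\right) \left(u{\left(-109 \right)} + 38266\right) = \left(23941 - 6321\right) \left(6 \left(-109\right)^{2} \left(-1 - \left(-109\right)^{2}\right) + 38266\right) = 17620 \left(6 \cdot 11881 \left(-1 - 11881\right) + 38266\right) = 17620 \left(6 \cdot 11881 \left(-11882\right) + 38266\right) = 17620 \left(-847020252 + 38266\right) = 17620 \left(-846981986\right) = -14923822593320$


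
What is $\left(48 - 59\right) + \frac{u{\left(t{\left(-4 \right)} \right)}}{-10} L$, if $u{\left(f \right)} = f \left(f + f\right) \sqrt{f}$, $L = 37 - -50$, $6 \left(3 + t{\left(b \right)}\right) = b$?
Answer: $-11 - \frac{3509 i \sqrt{33}}{45} \approx -11.0 - 447.95 i$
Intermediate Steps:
$t{\left(b \right)} = -3 + \frac{b}{6}$
$L = 87$ ($L = 37 + 50 = 87$)
$u{\left(f \right)} = 2 f^{\frac{5}{2}}$ ($u{\left(f \right)} = f 2 f \sqrt{f} = 2 f^{2} \sqrt{f} = 2 f^{\frac{5}{2}}$)
$\left(48 - 59\right) + \frac{u{\left(t{\left(-4 \right)} \right)}}{-10} L = \left(48 - 59\right) + \frac{2 \left(-3 + \frac{1}{6} \left(-4\right)\right)^{\frac{5}{2}}}{-10} \cdot 87 = -11 + 2 \left(-3 - \frac{2}{3}\right)^{\frac{5}{2}} \left(- \frac{1}{10}\right) 87 = -11 + 2 \left(- \frac{11}{3}\right)^{\frac{5}{2}} \left(- \frac{1}{10}\right) 87 = -11 + 2 \frac{121 i \sqrt{33}}{27} \left(- \frac{1}{10}\right) 87 = -11 + \frac{242 i \sqrt{33}}{27} \left(- \frac{1}{10}\right) 87 = -11 + - \frac{121 i \sqrt{33}}{135} \cdot 87 = -11 - \frac{3509 i \sqrt{33}}{45}$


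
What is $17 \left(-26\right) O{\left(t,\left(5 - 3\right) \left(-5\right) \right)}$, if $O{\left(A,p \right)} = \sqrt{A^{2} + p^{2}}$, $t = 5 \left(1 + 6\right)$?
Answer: $- 2210 \sqrt{53} \approx -16089.0$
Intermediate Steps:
$t = 35$ ($t = 5 \cdot 7 = 35$)
$17 \left(-26\right) O{\left(t,\left(5 - 3\right) \left(-5\right) \right)} = 17 \left(-26\right) \sqrt{35^{2} + \left(\left(5 - 3\right) \left(-5\right)\right)^{2}} = - 442 \sqrt{1225 + \left(2 \left(-5\right)\right)^{2}} = - 442 \sqrt{1225 + \left(-10\right)^{2}} = - 442 \sqrt{1225 + 100} = - 442 \sqrt{1325} = - 442 \cdot 5 \sqrt{53} = - 2210 \sqrt{53}$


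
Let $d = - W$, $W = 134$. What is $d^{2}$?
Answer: $17956$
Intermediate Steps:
$d = -134$ ($d = \left(-1\right) 134 = -134$)
$d^{2} = \left(-134\right)^{2} = 17956$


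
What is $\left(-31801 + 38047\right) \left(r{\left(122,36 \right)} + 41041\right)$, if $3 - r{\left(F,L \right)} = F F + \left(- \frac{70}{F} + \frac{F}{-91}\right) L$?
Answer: $\frac{909397188072}{5551} \approx 1.6383 \cdot 10^{8}$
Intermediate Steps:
$r{\left(F,L \right)} = 3 - F^{2} - L \left(- \frac{70}{F} - \frac{F}{91}\right)$ ($r{\left(F,L \right)} = 3 - \left(F F + \left(- \frac{70}{F} + \frac{F}{-91}\right) L\right) = 3 - \left(F^{2} + \left(- \frac{70}{F} + F \left(- \frac{1}{91}\right)\right) L\right) = 3 - \left(F^{2} + \left(- \frac{70}{F} - \frac{F}{91}\right) L\right) = 3 - \left(F^{2} + L \left(- \frac{70}{F} - \frac{F}{91}\right)\right) = 3 - F^{2} - L \left(- \frac{70}{F} - \frac{F}{91}\right)$)
$\left(-31801 + 38047\right) \left(r{\left(122,36 \right)} + 41041\right) = \left(-31801 + 38047\right) \left(\left(3 - 122^{2} + 70 \cdot 36 \cdot \frac{1}{122} + \frac{1}{91} \cdot 122 \cdot 36\right) + 41041\right) = 6246 \left(\left(3 - 14884 + 70 \cdot 36 \cdot \frac{1}{122} + \frac{4392}{91}\right) + 41041\right) = 6246 \left(\left(3 - 14884 + \frac{1260}{61} + \frac{4392}{91}\right) + 41041\right) = 6246 \left(- \frac{82221859}{5551} + 41041\right) = 6246 \cdot \frac{145596732}{5551} = \frac{909397188072}{5551}$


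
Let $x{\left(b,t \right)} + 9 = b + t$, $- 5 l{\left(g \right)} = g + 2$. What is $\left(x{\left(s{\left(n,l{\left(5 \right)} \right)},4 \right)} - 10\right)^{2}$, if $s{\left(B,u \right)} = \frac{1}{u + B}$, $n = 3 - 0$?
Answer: $\frac{13225}{64} \approx 206.64$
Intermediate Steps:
$n = 3$ ($n = 3 + 0 = 3$)
$l{\left(g \right)} = - \frac{2}{5} - \frac{g}{5}$ ($l{\left(g \right)} = - \frac{g + 2}{5} = - \frac{2 + g}{5} = - \frac{2}{5} - \frac{g}{5}$)
$s{\left(B,u \right)} = \frac{1}{B + u}$
$x{\left(b,t \right)} = -9 + b + t$ ($x{\left(b,t \right)} = -9 + \left(b + t\right) = -9 + b + t$)
$\left(x{\left(s{\left(n,l{\left(5 \right)} \right)},4 \right)} - 10\right)^{2} = \left(\left(-9 + \frac{1}{3 - \frac{7}{5}} + 4\right) - 10\right)^{2} = \left(\left(-9 + \frac{1}{\frac{8}{5}} + 4\right) - 10\right)^{2} = \left(\left(-9 + \frac{5}{8} + 4\right) - 10\right)^{2} = \left(- \frac{35}{8} - 10\right)^{2} = \left(- \frac{115}{8}\right)^{2} = \frac{13225}{64}$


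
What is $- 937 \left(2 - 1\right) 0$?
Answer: $0$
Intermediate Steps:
$- 937 \left(2 - 1\right) 0 = - 937 \cdot 1 \cdot 0 = \left(-937\right) 0 = 0$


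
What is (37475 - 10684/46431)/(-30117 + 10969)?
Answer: -1739991041/889060788 ≈ -1.9571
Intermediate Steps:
(37475 - 10684/46431)/(-30117 + 10969) = (37475 - 10684*1/46431)/(-19148) = (37475 - 10684/46431)*(-1/19148) = (1739991041/46431)*(-1/19148) = -1739991041/889060788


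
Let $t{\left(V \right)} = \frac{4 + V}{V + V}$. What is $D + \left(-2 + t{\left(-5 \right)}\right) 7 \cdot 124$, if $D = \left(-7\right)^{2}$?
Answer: $- \frac{8001}{5} \approx -1600.2$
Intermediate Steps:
$D = 49$
$t{\left(V \right)} = \frac{4 + V}{2 V}$
$D + \left(-2 + t{\left(-5 \right)}\right) 7 \cdot 124 = 49 + \left(-2 + \frac{4 - 5}{2 \left(-5\right)}\right) 7 \cdot 124 = 49 + \left(-2 + \frac{1}{2} \left(- \frac{1}{5}\right) \left(-1\right)\right) 7 \cdot 124 = 49 + \left(-2 + \frac{1}{10}\right) 7 \cdot 124 = 49 + \left(- \frac{19}{10}\right) 7 \cdot 124 = 49 - \frac{8246}{5} = - \frac{8001}{5}$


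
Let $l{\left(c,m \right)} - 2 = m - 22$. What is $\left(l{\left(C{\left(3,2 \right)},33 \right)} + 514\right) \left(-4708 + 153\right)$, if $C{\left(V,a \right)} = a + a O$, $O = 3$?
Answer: $-2400485$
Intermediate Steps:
$C{\left(V,a \right)} = 4 a$ ($C{\left(V,a \right)} = a + a 3 = a + 3 a = 4 a$)
$l{\left(c,m \right)} = -20 + m$ ($l{\left(c,m \right)} = 2 + \left(m - 22\right) = 2 + \left(-22 + m\right) = -20 + m$)
$\left(l{\left(C{\left(3,2 \right)},33 \right)} + 514\right) \left(-4708 + 153\right) = \left(\left(-20 + 33\right) + 514\right) \left(-4708 + 153\right) = \left(13 + 514\right) \left(-4555\right) = 527 \left(-4555\right) = -2400485$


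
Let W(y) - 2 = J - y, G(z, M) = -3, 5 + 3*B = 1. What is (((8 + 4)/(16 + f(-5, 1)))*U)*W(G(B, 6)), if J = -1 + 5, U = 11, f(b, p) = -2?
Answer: 594/7 ≈ 84.857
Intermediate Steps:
B = -4/3 (B = -5/3 + (1/3)*1 = -5/3 + 1/3 = -4/3 ≈ -1.3333)
J = 4
W(y) = 6 - y (W(y) = 2 + (4 - y) = 6 - y)
(((8 + 4)/(16 + f(-5, 1)))*U)*W(G(B, 6)) = (((8 + 4)/(16 - 2))*11)*(6 - 1*(-3)) = ((12/14)*11)*(6 + 3) = ((12*(1/14))*11)*9 = ((6/7)*11)*9 = (66/7)*9 = 594/7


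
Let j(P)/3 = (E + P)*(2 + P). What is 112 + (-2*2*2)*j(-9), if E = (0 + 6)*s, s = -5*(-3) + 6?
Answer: 19768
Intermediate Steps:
s = 21 (s = 15 + 6 = 21)
E = 126 (E = (0 + 6)*21 = 6*21 = 126)
j(P) = 3*(2 + P)*(126 + P) (j(P) = 3*((126 + P)*(2 + P)) = 3*((2 + P)*(126 + P)) = 3*(2 + P)*(126 + P))
112 + (-2*2*2)*j(-9) = 112 + (-2*2*2)*(756 + 3*(-9)² + 384*(-9)) = 112 + (-4*2)*(756 + 3*81 - 3456) = 112 - 8*(756 + 243 - 3456) = 112 - 8*(-2457) = 112 + 19656 = 19768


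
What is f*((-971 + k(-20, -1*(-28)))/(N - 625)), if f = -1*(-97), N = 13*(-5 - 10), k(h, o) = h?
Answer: 96127/820 ≈ 117.23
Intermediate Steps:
N = -195 (N = 13*(-15) = -195)
f = 97
f*((-971 + k(-20, -1*(-28)))/(N - 625)) = 97*((-971 - 20)/(-195 - 625)) = 97*(-991/(-820)) = 97*(-991*(-1/820)) = 97*(991/820) = 96127/820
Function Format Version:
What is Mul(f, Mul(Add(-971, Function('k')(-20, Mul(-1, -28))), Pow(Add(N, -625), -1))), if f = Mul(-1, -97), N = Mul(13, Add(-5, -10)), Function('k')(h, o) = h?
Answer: Rational(96127, 820) ≈ 117.23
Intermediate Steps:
N = -195 (N = Mul(13, -15) = -195)
f = 97
Mul(f, Mul(Add(-971, Function('k')(-20, Mul(-1, -28))), Pow(Add(N, -625), -1))) = Mul(97, Mul(Add(-971, -20), Pow(Add(-195, -625), -1))) = Mul(97, Mul(-991, Pow(-820, -1))) = Mul(97, Mul(-991, Rational(-1, 820))) = Mul(97, Rational(991, 820)) = Rational(96127, 820)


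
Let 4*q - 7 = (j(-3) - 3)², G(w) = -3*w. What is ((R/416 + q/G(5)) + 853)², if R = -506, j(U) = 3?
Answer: 7060717154401/9734400 ≈ 7.2534e+5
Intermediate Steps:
q = 7/4 (q = 7/4 + (3 - 3)²/4 = 7/4 + (¼)*0² = 7/4 + (¼)*0 = 7/4 + 0 = 7/4 ≈ 1.7500)
((R/416 + q/G(5)) + 853)² = ((-506/416 + 7/(4*((-3*5)))) + 853)² = ((-506*1/416 + (7/4)/(-15)) + 853)² = ((-253/208 + (7/4)*(-1/15)) + 853)² = ((-253/208 - 7/60) + 853)² = (-4159/3120 + 853)² = (2657201/3120)² = 7060717154401/9734400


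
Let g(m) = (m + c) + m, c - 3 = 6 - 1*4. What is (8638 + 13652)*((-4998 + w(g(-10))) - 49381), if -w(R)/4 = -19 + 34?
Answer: -1213445310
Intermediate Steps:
c = 5 (c = 3 + (6 - 1*4) = 3 + (6 - 4) = 3 + 2 = 5)
g(m) = 5 + 2*m (g(m) = (m + 5) + m = (5 + m) + m = 5 + 2*m)
w(R) = -60 (w(R) = -4*(-19 + 34) = -4*15 = -60)
(8638 + 13652)*((-4998 + w(g(-10))) - 49381) = (8638 + 13652)*((-4998 - 60) - 49381) = 22290*(-5058 - 49381) = 22290*(-54439) = -1213445310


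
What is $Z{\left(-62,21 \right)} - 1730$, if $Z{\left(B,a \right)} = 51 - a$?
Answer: $-1700$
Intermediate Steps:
$Z{\left(-62,21 \right)} - 1730 = \left(51 - 21\right) - 1730 = 30 - 1730 = -1700$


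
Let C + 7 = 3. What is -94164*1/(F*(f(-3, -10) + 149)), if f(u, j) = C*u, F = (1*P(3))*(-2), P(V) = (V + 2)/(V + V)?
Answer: 40356/115 ≈ 350.92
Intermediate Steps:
C = -4 (C = -7 + 3 = -4)
P(V) = (2 + V)/(2*V) (P(V) = (2 + V)/((2*V)) = (2 + V)*(1/(2*V)) = (2 + V)/(2*V))
F = -5/3 (F = (1*((1/2)*(2 + 3)/3))*(-2) = (1*((1/2)*(1/3)*5))*(-2) = (1*(5/6))*(-2) = (5/6)*(-2) = -5/3 ≈ -1.6667)
f(u, j) = -4*u
-94164*1/(F*(f(-3, -10) + 149)) = -94164*(-3/(5*(-4*(-3) + 149))) = -94164*(-3/(5*(12 + 149))) = -94164/(161*(-5/3)) = -94164/(-805/3) = -94164*(-3/805) = 40356/115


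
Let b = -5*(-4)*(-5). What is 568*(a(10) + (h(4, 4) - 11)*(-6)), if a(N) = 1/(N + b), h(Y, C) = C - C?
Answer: 1686676/45 ≈ 37482.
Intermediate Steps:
b = -100 (b = 20*(-5) = -100)
h(Y, C) = 0
a(N) = 1/(-100 + N) (a(N) = 1/(N - 100) = 1/(-100 + N))
568*(a(10) + (h(4, 4) - 11)*(-6)) = 568*(1/(-100 + 10) + (0 - 11)*(-6)) = 568*(1/(-90) - 11*(-6)) = 568*(-1/90 + 66) = 568*(5939/90) = 1686676/45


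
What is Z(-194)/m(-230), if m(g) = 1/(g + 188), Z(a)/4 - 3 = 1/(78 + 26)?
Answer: -6573/13 ≈ -505.62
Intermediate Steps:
Z(a) = 313/26 (Z(a) = 12 + 4/(78 + 26) = 12 + 4/104 = 12 + 4*(1/104) = 12 + 1/26 = 313/26)
m(g) = 1/(188 + g)
Z(-194)/m(-230) = 313/(26*(1/(188 - 230))) = 313/(26*(1/(-42))) = 313/(26*(-1/42)) = (313/26)*(-42) = -6573/13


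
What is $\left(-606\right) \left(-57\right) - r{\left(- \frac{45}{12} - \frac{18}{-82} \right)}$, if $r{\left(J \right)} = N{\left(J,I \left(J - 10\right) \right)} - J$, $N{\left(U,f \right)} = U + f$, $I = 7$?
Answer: $\frac{5680421}{164} \approx 34637.0$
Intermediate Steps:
$r{\left(J \right)} = -70 + 7 J$ ($r{\left(J \right)} = \left(J + 7 \left(J - 10\right)\right) - J = \left(J + 7 \left(-10 + J\right)\right) - J = \left(J + \left(-70 + 7 J\right)\right) - J = \left(-70 + 8 J\right) - J = -70 + 7 J$)
$\left(-606\right) \left(-57\right) - r{\left(- \frac{45}{12} - \frac{18}{-82} \right)} = \left(-606\right) \left(-57\right) - \left(-70 + 7 \left(- \frac{45}{12} - \frac{18}{-82}\right)\right) = 34542 - \left(-70 + 7 \left(\left(-45\right) \frac{1}{12} - - \frac{9}{41}\right)\right) = 34542 - \left(-70 + 7 \left(- \frac{15}{4} + \frac{9}{41}\right)\right) = 34542 - \left(-70 + 7 \left(- \frac{579}{164}\right)\right) = 34542 - \left(-70 - \frac{4053}{164}\right) = 34542 - - \frac{15533}{164} = 34542 + \frac{15533}{164} = \frac{5680421}{164}$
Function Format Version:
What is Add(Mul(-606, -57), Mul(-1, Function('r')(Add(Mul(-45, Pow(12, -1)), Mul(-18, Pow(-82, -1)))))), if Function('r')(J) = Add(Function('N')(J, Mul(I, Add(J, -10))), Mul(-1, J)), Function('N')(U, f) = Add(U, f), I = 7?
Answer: Rational(5680421, 164) ≈ 34637.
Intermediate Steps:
Function('r')(J) = Add(-70, Mul(7, J)) (Function('r')(J) = Add(Add(J, Mul(7, Add(J, -10))), Mul(-1, J)) = Add(Add(J, Mul(7, Add(-10, J))), Mul(-1, J)) = Add(Add(J, Add(-70, Mul(7, J))), Mul(-1, J)) = Add(Add(-70, Mul(8, J)), Mul(-1, J)) = Add(-70, Mul(7, J)))
Add(Mul(-606, -57), Mul(-1, Function('r')(Add(Mul(-45, Pow(12, -1)), Mul(-18, Pow(-82, -1)))))) = Add(Mul(-606, -57), Mul(-1, Add(-70, Mul(7, Add(Mul(-45, Pow(12, -1)), Mul(-18, Pow(-82, -1))))))) = Add(34542, Mul(-1, Add(-70, Mul(7, Add(Mul(-45, Rational(1, 12)), Mul(-18, Rational(-1, 82))))))) = Add(34542, Mul(-1, Add(-70, Mul(7, Add(Rational(-15, 4), Rational(9, 41)))))) = Add(34542, Mul(-1, Add(-70, Mul(7, Rational(-579, 164))))) = Add(34542, Mul(-1, Add(-70, Rational(-4053, 164)))) = Add(34542, Mul(-1, Rational(-15533, 164))) = Add(34542, Rational(15533, 164)) = Rational(5680421, 164)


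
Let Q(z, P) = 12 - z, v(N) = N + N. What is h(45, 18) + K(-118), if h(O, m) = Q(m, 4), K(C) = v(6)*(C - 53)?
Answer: -2058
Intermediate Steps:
v(N) = 2*N
K(C) = -636 + 12*C (K(C) = (2*6)*(C - 53) = 12*(-53 + C) = -636 + 12*C)
h(O, m) = 12 - m
h(45, 18) + K(-118) = (12 - 1*18) + (-636 + 12*(-118)) = (12 - 18) + (-636 - 1416) = -6 - 2052 = -2058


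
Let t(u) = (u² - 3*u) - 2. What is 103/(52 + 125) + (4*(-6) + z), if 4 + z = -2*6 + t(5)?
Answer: -5561/177 ≈ -31.418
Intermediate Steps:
t(u) = -2 + u² - 3*u
z = -8 (z = -4 + (-2*6 + (-2 + 5² - 3*5)) = -4 + (-12 + (-2 + 25 - 15)) = -4 + (-12 + 8) = -4 - 4 = -8)
103/(52 + 125) + (4*(-6) + z) = 103/(52 + 125) + (4*(-6) - 8) = 103/177 + (-24 - 8) = (1/177)*103 - 32 = 103/177 - 32 = -5561/177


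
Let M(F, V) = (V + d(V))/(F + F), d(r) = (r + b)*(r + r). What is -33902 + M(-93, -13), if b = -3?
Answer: -203425/6 ≈ -33904.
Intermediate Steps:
d(r) = 2*r*(-3 + r) (d(r) = (r - 3)*(r + r) = (-3 + r)*(2*r) = 2*r*(-3 + r))
M(F, V) = (V + 2*V*(-3 + V))/(2*F) (M(F, V) = (V + 2*V*(-3 + V))/(F + F) = (V + 2*V*(-3 + V))/((2*F)) = (V + 2*V*(-3 + V))*(1/(2*F)) = (V + 2*V*(-3 + V))/(2*F))
-33902 + M(-93, -13) = -33902 + (½)*(-13)*(-5 + 2*(-13))/(-93) = -33902 + (½)*(-13)*(-1/93)*(-5 - 26) = -33902 + (½)*(-13)*(-1/93)*(-31) = -33902 - 13/6 = -203425/6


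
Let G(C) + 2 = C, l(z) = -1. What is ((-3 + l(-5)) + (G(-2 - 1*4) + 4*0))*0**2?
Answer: 0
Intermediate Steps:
G(C) = -2 + C
((-3 + l(-5)) + (G(-2 - 1*4) + 4*0))*0**2 = ((-3 - 1) + ((-2 + (-2 - 1*4)) + 4*0))*0**2 = (-4 + ((-2 + (-2 - 4)) + 0))*0 = (-4 + ((-2 - 6) + 0))*0 = (-4 + (-8 + 0))*0 = (-4 - 8)*0 = -12*0 = 0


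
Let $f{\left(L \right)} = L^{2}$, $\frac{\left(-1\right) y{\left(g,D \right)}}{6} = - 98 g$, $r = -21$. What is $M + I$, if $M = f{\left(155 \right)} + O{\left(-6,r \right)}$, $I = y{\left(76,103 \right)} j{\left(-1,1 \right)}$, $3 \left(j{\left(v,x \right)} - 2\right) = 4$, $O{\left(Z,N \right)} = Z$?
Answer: $172979$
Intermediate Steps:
$y{\left(g,D \right)} = 588 g$ ($y{\left(g,D \right)} = - 6 \left(- 98 g\right) = 588 g$)
$j{\left(v,x \right)} = \frac{10}{3}$ ($j{\left(v,x \right)} = 2 + \frac{1}{3} \cdot 4 = 2 + \frac{4}{3} = \frac{10}{3}$)
$I = 148960$ ($I = 588 \cdot 76 \cdot \frac{10}{3} = 44688 \cdot \frac{10}{3} = 148960$)
$M = 24019$ ($M = 155^{2} - 6 = 24025 - 6 = 24019$)
$M + I = 24019 + 148960 = 172979$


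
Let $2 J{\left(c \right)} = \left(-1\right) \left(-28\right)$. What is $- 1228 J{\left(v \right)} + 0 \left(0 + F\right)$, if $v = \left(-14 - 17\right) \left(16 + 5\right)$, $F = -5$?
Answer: $-17192$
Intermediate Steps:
$v = -651$ ($v = \left(-31\right) 21 = -651$)
$J{\left(c \right)} = 14$ ($J{\left(c \right)} = \frac{\left(-1\right) \left(-28\right)}{2} = \frac{1}{2} \cdot 28 = 14$)
$- 1228 J{\left(v \right)} + 0 \left(0 + F\right) = \left(-1228\right) 14 + 0 \left(0 - 5\right) = -17192 + 0 \left(-5\right) = -17192 + 0 = -17192$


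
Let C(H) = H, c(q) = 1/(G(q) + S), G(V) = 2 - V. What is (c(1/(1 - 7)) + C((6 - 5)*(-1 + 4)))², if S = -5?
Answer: 2025/289 ≈ 7.0069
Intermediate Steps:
c(q) = 1/(-3 - q) (c(q) = 1/((2 - q) - 5) = 1/(-3 - q))
(c(1/(1 - 7)) + C((6 - 5)*(-1 + 4)))² = (-1/(3 + 1/(1 - 7)) + (6 - 5)*(-1 + 4))² = (-1/(3 + 1/(-6)) + 1*3)² = (-1/(3 - ⅙) + 3)² = (-1/17/6 + 3)² = (-1*6/17 + 3)² = (-6/17 + 3)² = (45/17)² = 2025/289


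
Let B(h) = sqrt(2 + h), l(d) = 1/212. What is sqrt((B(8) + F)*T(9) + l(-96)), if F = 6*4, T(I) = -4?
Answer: sqrt(-1078603 - 44944*sqrt(10))/106 ≈ 10.423*I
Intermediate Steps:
F = 24
l(d) = 1/212
sqrt((B(8) + F)*T(9) + l(-96)) = sqrt((sqrt(2 + 8) + 24)*(-4) + 1/212) = sqrt((sqrt(10) + 24)*(-4) + 1/212) = sqrt((24 + sqrt(10))*(-4) + 1/212) = sqrt((-96 - 4*sqrt(10)) + 1/212) = sqrt(-20351/212 - 4*sqrt(10))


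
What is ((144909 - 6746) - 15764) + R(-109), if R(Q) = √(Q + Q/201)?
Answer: 122399 + I*√4425618/201 ≈ 1.224e+5 + 10.466*I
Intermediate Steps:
R(Q) = √40602*√Q/201 (R(Q) = √(Q + Q*(1/201)) = √(Q + Q/201) = √(202*Q/201) = √40602*√Q/201)
((144909 - 6746) - 15764) + R(-109) = ((144909 - 6746) - 15764) + √40602*√(-109)/201 = (138163 - 15764) + √40602*(I*√109)/201 = 122399 + I*√4425618/201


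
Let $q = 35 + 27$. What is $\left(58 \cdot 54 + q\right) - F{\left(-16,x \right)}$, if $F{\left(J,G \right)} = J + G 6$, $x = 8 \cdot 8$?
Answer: $2826$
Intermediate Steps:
$x = 64$
$q = 62$
$F{\left(J,G \right)} = J + 6 G$
$\left(58 \cdot 54 + q\right) - F{\left(-16,x \right)} = \left(58 \cdot 54 + 62\right) - \left(-16 + 6 \cdot 64\right) = \left(3132 + 62\right) - \left(-16 + 384\right) = 3194 - 368 = 2826$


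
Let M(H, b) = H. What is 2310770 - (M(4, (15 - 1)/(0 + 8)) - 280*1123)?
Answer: 2625206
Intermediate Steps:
2310770 - (M(4, (15 - 1)/(0 + 8)) - 280*1123) = 2310770 - (4 - 280*1123) = 2310770 - (4 - 314440) = 2310770 - 1*(-314436) = 2310770 + 314436 = 2625206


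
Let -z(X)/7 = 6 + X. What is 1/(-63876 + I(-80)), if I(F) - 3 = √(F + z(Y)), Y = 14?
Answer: -63873/4079760349 - 2*I*√55/4079760349 ≈ -1.5656e-5 - 3.6356e-9*I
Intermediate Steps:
z(X) = -42 - 7*X (z(X) = -7*(6 + X) = -42 - 7*X)
I(F) = 3 + √(-140 + F) (I(F) = 3 + √(F + (-42 - 7*14)) = 3 + √(F + (-42 - 98)) = 3 + √(F - 140) = 3 + √(-140 + F))
1/(-63876 + I(-80)) = 1/(-63876 + (3 + √(-140 - 80))) = 1/(-63876 + (3 + √(-220))) = 1/(-63876 + (3 + 2*I*√55)) = 1/(-63873 + 2*I*√55)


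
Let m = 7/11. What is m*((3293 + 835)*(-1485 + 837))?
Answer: -18724608/11 ≈ -1.7022e+6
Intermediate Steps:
m = 7/11 (m = 7*(1/11) = 7/11 ≈ 0.63636)
m*((3293 + 835)*(-1485 + 837)) = 7*((3293 + 835)*(-1485 + 837))/11 = 7*(4128*(-648))/11 = (7/11)*(-2674944) = -18724608/11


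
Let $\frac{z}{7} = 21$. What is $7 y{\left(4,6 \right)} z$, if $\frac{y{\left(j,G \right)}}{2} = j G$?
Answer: $49392$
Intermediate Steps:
$y{\left(j,G \right)} = 2 G j$ ($y{\left(j,G \right)} = 2 j G = 2 G j$)
$z = 147$ ($z = 7 \cdot 21 = 147$)
$7 y{\left(4,6 \right)} z = 7 \cdot 2 \cdot 6 \cdot 4 \cdot 147 = 7 \cdot 48 \cdot 147 = 336 \cdot 147 = 49392$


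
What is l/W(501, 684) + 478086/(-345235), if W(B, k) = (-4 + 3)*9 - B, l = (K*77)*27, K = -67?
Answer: 3189666333/11737990 ≈ 271.74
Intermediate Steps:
l = -139293 (l = -67*77*27 = -5159*27 = -139293)
W(B, k) = -9 - B (W(B, k) = -1*9 - B = -9 - B)
l/W(501, 684) + 478086/(-345235) = -139293/(-9 - 1*501) + 478086/(-345235) = -139293/(-9 - 501) + 478086*(-1/345235) = -139293/(-510) - 478086/345235 = -139293*(-1/510) - 478086/345235 = 46431/170 - 478086/345235 = 3189666333/11737990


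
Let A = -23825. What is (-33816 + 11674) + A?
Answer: -45967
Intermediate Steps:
(-33816 + 11674) + A = (-33816 + 11674) - 23825 = -22142 - 23825 = -45967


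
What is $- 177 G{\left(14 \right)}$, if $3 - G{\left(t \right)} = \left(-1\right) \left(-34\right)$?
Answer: $5487$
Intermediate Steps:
$G{\left(t \right)} = -31$ ($G{\left(t \right)} = 3 - \left(-1\right) \left(-34\right) = 3 - 34 = -31$)
$- 177 G{\left(14 \right)} = \left(-177\right) \left(-31\right) = 5487$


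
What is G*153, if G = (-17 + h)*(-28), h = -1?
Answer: 77112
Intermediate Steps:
G = 504 (G = (-17 - 1)*(-28) = -18*(-28) = 504)
G*153 = 504*153 = 77112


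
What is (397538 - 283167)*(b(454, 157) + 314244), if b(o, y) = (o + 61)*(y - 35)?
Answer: 43126330454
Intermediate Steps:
b(o, y) = (-35 + y)*(61 + o) (b(o, y) = (61 + o)*(-35 + y) = (-35 + y)*(61 + o))
(397538 - 283167)*(b(454, 157) + 314244) = (397538 - 283167)*((-2135 - 35*454 + 61*157 + 454*157) + 314244) = 114371*((-2135 - 15890 + 9577 + 71278) + 314244) = 114371*(62830 + 314244) = 114371*377074 = 43126330454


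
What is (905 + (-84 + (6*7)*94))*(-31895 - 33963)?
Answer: -314076802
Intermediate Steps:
(905 + (-84 + (6*7)*94))*(-31895 - 33963) = (905 + (-84 + 42*94))*(-65858) = (905 + (-84 + 3948))*(-65858) = (905 + 3864)*(-65858) = 4769*(-65858) = -314076802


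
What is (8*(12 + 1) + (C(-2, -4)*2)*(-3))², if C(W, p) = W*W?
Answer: 6400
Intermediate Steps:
C(W, p) = W²
(8*(12 + 1) + (C(-2, -4)*2)*(-3))² = (8*(12 + 1) + ((-2)²*2)*(-3))² = (8*13 + (4*2)*(-3))² = (104 + 8*(-3))² = (104 - 24)² = 80² = 6400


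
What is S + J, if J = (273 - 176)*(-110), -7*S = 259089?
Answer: -333779/7 ≈ -47683.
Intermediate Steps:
S = -259089/7 (S = -⅐*259089 = -259089/7 ≈ -37013.)
J = -10670 (J = 97*(-110) = -10670)
S + J = -259089/7 - 10670 = -333779/7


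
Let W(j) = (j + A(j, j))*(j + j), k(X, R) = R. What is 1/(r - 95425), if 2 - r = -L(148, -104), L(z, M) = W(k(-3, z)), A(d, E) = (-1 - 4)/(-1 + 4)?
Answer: -3/156325 ≈ -1.9191e-5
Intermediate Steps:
A(d, E) = -5/3
W(j) = 2*j*(-5/3 + j) (W(j) = (j - 5/3)*(j + j) = (-5/3 + j)*(2*j) = 2*j*(-5/3 + j))
L(z, M) = 2*z*(-5 + 3*z)/3
r = 129950/3 (r = 2 - (-1)*(⅔)*148*(-5 + 3*148) = 2 - (-1)*(⅔)*148*(-5 + 444) = 2 - (-1)*(⅔)*148*439 = 2 - (-1)*129944/3 = 2 - 1*(-129944/3) = 2 + 129944/3 = 129950/3 ≈ 43317.)
1/(r - 95425) = 1/(129950/3 - 95425) = 1/(-156325/3) = -3/156325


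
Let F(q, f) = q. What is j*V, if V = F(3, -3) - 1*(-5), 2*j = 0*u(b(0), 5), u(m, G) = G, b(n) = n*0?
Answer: 0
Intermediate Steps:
b(n) = 0
j = 0 (j = (0*5)/2 = (1/2)*0 = 0)
V = 8 (V = 3 - 1*(-5) = 3 + 5 = 8)
j*V = 0*8 = 0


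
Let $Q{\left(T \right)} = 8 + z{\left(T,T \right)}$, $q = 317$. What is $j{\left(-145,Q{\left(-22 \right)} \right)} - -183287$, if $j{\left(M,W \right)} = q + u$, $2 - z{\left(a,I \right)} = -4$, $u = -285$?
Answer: $183319$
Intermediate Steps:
$z{\left(a,I \right)} = 6$ ($z{\left(a,I \right)} = 2 - -4 = 2 + 4 = 6$)
$Q{\left(T \right)} = 14$ ($Q{\left(T \right)} = 8 + 6 = 14$)
$j{\left(M,W \right)} = 32$ ($j{\left(M,W \right)} = 317 - 285 = 32$)
$j{\left(-145,Q{\left(-22 \right)} \right)} - -183287 = 32 - -183287 = 32 + 183287 = 183319$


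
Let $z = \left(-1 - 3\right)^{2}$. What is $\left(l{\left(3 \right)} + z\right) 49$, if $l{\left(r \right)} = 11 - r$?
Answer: $1176$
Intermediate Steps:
$z = 16$ ($z = \left(-4\right)^{2} = 16$)
$\left(l{\left(3 \right)} + z\right) 49 = \left(\left(11 - 3\right) + 16\right) 49 = \left(8 + 16\right) 49 = 24 \cdot 49 = 1176$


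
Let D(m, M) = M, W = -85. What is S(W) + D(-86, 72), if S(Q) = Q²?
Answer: 7297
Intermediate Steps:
S(W) + D(-86, 72) = (-85)² + 72 = 7225 + 72 = 7297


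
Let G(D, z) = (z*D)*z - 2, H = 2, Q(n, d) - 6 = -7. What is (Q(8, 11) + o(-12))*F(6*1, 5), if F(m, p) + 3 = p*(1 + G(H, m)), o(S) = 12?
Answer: 3872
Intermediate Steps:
Q(n, d) = -1 (Q(n, d) = 6 - 7 = -1)
G(D, z) = -2 + D*z² (G(D, z) = (D*z)*z - 2 = D*z² - 2 = -2 + D*z²)
F(m, p) = -3 + p*(-1 + 2*m²) (F(m, p) = -3 + p*(1 + (-2 + 2*m²)) = -3 + p*(-1 + 2*m²))
(Q(8, 11) + o(-12))*F(6*1, 5) = (-1 + 12)*(-3 - 1*5 + 2*5*(6*1)²) = 11*(-3 - 5 + 2*5*6²) = 11*(-3 - 5 + 2*5*36) = 11*(-3 - 5 + 360) = 11*352 = 3872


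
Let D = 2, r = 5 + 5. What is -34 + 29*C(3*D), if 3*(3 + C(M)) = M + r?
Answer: 101/3 ≈ 33.667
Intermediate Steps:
r = 10
C(M) = ⅓ + M/3 (C(M) = -3 + (M + 10)/3 = -3 + (10 + M)/3 = -3 + (10/3 + M/3) = ⅓ + M/3)
-34 + 29*C(3*D) = -34 + 29*(⅓ + (3*2)/3) = -34 + 29*(⅓ + (⅓)*6) = -34 + 29*(⅓ + 2) = -34 + 29*(7/3) = -34 + 203/3 = 101/3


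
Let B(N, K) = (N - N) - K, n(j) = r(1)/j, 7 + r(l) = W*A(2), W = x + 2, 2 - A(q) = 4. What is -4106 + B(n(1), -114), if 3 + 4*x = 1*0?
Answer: -3992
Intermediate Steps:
A(q) = -2 (A(q) = 2 - 1*4 = 2 - 4 = -2)
x = -¾ (x = -¾ + (1*0)/4 = -¾ + (¼)*0 = -¾ + 0 = -¾ ≈ -0.75000)
W = 5/4 (W = -¾ + 2 = 5/4 ≈ 1.2500)
r(l) = -19/2 (r(l) = -7 + (5/4)*(-2) = -7 - 5/2 = -19/2)
n(j) = -19/(2*j)
B(N, K) = -K (B(N, K) = 0 - K = -K)
-4106 + B(n(1), -114) = -4106 - 1*(-114) = -4106 + 114 = -3992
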